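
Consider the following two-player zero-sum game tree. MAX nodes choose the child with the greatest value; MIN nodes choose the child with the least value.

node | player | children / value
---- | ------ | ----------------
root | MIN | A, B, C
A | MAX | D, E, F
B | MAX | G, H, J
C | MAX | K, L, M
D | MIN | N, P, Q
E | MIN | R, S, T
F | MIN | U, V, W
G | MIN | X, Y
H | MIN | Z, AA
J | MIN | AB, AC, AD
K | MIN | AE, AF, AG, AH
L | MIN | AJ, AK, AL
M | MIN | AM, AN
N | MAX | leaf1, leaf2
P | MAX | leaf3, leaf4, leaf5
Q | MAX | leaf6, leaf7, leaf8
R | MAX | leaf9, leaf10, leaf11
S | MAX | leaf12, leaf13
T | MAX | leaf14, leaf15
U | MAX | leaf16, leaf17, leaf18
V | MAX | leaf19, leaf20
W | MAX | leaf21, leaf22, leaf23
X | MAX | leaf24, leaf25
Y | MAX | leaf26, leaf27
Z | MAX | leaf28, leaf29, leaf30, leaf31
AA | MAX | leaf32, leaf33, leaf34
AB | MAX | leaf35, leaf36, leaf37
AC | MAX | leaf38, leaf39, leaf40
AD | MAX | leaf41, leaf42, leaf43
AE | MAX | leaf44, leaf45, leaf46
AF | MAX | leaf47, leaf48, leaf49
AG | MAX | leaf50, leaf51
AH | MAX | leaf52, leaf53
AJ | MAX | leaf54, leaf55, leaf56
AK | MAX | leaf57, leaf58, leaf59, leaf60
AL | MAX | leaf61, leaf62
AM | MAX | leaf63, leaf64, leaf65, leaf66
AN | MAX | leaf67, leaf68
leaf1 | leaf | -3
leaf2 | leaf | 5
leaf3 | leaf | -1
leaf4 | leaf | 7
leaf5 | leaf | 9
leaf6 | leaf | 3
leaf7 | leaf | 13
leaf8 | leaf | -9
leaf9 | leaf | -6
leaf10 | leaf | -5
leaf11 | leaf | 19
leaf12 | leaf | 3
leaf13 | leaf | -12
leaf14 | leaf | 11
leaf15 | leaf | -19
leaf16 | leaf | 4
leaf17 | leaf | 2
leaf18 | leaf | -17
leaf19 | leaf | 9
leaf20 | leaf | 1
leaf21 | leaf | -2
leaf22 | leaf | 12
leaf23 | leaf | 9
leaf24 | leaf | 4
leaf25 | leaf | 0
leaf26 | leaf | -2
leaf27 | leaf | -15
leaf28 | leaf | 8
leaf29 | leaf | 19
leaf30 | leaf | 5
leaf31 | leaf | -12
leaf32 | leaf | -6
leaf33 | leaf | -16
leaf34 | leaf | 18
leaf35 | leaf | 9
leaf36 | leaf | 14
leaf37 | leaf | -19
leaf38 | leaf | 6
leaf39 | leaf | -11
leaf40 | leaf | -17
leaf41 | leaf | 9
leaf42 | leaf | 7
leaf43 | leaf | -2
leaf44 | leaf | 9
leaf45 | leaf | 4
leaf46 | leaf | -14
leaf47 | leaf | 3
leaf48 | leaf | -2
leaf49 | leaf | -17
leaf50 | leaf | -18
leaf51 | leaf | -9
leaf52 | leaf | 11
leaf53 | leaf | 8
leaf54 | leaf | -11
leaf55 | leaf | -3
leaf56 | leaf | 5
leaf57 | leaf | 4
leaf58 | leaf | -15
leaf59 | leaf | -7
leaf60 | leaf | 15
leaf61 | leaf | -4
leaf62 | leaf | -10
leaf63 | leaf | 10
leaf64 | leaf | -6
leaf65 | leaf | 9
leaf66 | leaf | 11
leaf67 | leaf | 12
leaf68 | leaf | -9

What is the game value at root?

N (MAX): max(-3, 5) = 5
P (MAX): max(-1, 7, 9) = 9
Q (MAX): max(3, 13, -9) = 13
D (MIN): min(5, 9, 13) = 5
R (MAX): max(-6, -5, 19) = 19
S (MAX): max(3, -12) = 3
T (MAX): max(11, -19) = 11
E (MIN): min(19, 3, 11) = 3
U (MAX): max(4, 2, -17) = 4
V (MAX): max(9, 1) = 9
W (MAX): max(-2, 12, 9) = 12
F (MIN): min(4, 9, 12) = 4
A (MAX): max(5, 3, 4) = 5
X (MAX): max(4, 0) = 4
Y (MAX): max(-2, -15) = -2
G (MIN): min(4, -2) = -2
Z (MAX): max(8, 19, 5, -12) = 19
AA (MAX): max(-6, -16, 18) = 18
H (MIN): min(19, 18) = 18
AB (MAX): max(9, 14, -19) = 14
AC (MAX): max(6, -11, -17) = 6
AD (MAX): max(9, 7, -2) = 9
J (MIN): min(14, 6, 9) = 6
B (MAX): max(-2, 18, 6) = 18
AE (MAX): max(9, 4, -14) = 9
AF (MAX): max(3, -2, -17) = 3
AG (MAX): max(-18, -9) = -9
AH (MAX): max(11, 8) = 11
K (MIN): min(9, 3, -9, 11) = -9
AJ (MAX): max(-11, -3, 5) = 5
AK (MAX): max(4, -15, -7, 15) = 15
AL (MAX): max(-4, -10) = -4
L (MIN): min(5, 15, -4) = -4
AM (MAX): max(10, -6, 9, 11) = 11
AN (MAX): max(12, -9) = 12
M (MIN): min(11, 12) = 11
C (MAX): max(-9, -4, 11) = 11
root (MIN): min(5, 18, 11) = 5

5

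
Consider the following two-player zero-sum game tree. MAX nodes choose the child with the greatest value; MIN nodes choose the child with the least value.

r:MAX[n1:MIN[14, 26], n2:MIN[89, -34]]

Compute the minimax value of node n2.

-34

n2 (MIN): min(89, -34) = -34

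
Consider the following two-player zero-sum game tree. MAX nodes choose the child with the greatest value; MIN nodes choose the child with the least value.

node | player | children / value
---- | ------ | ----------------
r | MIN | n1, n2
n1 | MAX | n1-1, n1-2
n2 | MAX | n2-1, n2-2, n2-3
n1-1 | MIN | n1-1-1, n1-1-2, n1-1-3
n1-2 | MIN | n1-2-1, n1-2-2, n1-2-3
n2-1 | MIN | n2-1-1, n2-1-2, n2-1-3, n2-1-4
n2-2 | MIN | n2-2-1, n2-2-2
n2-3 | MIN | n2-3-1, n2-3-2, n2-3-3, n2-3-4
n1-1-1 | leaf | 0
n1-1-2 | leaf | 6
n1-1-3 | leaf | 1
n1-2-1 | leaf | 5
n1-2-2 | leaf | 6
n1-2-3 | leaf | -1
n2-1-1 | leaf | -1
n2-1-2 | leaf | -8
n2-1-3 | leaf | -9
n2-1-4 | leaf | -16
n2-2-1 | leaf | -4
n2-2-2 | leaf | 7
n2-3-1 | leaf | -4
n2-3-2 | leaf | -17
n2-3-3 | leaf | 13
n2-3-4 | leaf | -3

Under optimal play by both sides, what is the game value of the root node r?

n1-1 (MIN): min(0, 6, 1) = 0
n1-2 (MIN): min(5, 6, -1) = -1
n1 (MAX): max(0, -1) = 0
n2-1 (MIN): min(-1, -8, -9, -16) = -16
n2-2 (MIN): min(-4, 7) = -4
n2-3 (MIN): min(-4, -17, 13, -3) = -17
n2 (MAX): max(-16, -4, -17) = -4
r (MIN): min(0, -4) = -4

-4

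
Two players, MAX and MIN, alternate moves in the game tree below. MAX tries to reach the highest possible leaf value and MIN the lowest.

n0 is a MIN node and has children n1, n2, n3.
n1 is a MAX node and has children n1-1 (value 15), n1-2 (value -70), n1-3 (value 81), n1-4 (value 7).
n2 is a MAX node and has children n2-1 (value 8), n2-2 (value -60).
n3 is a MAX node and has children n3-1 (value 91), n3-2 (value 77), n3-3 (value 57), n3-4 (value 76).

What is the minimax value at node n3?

n3 (MAX): max(91, 77, 57, 76) = 91

91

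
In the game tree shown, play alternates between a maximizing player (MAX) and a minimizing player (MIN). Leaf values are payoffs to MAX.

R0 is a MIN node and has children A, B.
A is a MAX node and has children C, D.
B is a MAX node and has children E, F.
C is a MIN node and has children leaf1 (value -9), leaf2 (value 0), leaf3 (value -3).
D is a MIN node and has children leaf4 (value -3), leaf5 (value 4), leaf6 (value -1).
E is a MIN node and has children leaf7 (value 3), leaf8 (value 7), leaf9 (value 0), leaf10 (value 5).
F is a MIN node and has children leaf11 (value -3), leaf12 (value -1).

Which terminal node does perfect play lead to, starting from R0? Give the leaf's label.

C (MIN): min(-9, 0, -3) = -9
D (MIN): min(-3, 4, -1) = -3
A (MAX): max(-9, -3) = -3
E (MIN): min(3, 7, 0, 5) = 0
F (MIN): min(-3, -1) = -3
B (MAX): max(0, -3) = 0
R0 (MIN): min(-3, 0) = -3
At R0, MIN picks A (lowest: -3).
At A, MAX picks D (highest: -3).
At D, MIN picks leaf4 (lowest: -3).
Terminal value -3.

leaf4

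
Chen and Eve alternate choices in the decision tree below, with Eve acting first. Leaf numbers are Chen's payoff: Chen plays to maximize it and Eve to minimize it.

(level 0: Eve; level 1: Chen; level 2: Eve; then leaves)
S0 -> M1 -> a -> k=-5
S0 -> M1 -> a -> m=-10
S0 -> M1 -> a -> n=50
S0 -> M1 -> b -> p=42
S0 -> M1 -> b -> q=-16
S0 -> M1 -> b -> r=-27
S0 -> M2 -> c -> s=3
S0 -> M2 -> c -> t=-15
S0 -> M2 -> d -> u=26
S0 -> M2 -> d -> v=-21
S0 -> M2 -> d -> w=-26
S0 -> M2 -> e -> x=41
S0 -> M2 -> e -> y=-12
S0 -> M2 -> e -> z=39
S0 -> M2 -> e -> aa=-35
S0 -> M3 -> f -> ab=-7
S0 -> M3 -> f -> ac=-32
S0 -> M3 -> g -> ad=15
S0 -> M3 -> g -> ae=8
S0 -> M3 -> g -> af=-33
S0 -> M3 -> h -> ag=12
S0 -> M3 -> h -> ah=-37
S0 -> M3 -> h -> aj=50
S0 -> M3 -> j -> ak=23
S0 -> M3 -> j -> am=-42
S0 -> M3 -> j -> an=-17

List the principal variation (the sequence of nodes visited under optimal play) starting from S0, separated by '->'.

S0 -> M3 -> f -> ac

a (Eve): min(-5, -10, 50) = -10
b (Eve): min(42, -16, -27) = -27
M1 (Chen): max(-10, -27) = -10
c (Eve): min(3, -15) = -15
d (Eve): min(26, -21, -26) = -26
e (Eve): min(41, -12, 39, -35) = -35
M2 (Chen): max(-15, -26, -35) = -15
f (Eve): min(-7, -32) = -32
g (Eve): min(15, 8, -33) = -33
h (Eve): min(12, -37, 50) = -37
j (Eve): min(23, -42, -17) = -42
M3 (Chen): max(-32, -33, -37, -42) = -32
S0 (Eve): min(-10, -15, -32) = -32
At S0, Eve picks M3 (lowest: -32).
At M3, Chen picks f (highest: -32).
At f, Eve picks ac (lowest: -32).
Terminal value -32.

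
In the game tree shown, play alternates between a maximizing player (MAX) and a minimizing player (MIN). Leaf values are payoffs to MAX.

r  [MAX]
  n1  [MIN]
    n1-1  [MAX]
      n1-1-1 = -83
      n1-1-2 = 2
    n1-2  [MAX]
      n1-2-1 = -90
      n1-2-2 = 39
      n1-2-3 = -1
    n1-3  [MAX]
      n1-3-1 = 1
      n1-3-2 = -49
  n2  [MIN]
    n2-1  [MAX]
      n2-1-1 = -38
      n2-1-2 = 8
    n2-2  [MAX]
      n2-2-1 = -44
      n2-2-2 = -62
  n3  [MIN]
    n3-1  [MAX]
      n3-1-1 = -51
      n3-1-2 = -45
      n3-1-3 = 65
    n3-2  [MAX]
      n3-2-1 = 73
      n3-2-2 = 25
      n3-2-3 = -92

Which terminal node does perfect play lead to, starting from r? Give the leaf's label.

n1-1 (MAX): max(-83, 2) = 2
n1-2 (MAX): max(-90, 39, -1) = 39
n1-3 (MAX): max(1, -49) = 1
n1 (MIN): min(2, 39, 1) = 1
n2-1 (MAX): max(-38, 8) = 8
n2-2 (MAX): max(-44, -62) = -44
n2 (MIN): min(8, -44) = -44
n3-1 (MAX): max(-51, -45, 65) = 65
n3-2 (MAX): max(73, 25, -92) = 73
n3 (MIN): min(65, 73) = 65
r (MAX): max(1, -44, 65) = 65
At r, MAX picks n3 (highest: 65).
At n3, MIN picks n3-1 (lowest: 65).
At n3-1, MAX picks n3-1-3 (highest: 65).
Terminal value 65.

n3-1-3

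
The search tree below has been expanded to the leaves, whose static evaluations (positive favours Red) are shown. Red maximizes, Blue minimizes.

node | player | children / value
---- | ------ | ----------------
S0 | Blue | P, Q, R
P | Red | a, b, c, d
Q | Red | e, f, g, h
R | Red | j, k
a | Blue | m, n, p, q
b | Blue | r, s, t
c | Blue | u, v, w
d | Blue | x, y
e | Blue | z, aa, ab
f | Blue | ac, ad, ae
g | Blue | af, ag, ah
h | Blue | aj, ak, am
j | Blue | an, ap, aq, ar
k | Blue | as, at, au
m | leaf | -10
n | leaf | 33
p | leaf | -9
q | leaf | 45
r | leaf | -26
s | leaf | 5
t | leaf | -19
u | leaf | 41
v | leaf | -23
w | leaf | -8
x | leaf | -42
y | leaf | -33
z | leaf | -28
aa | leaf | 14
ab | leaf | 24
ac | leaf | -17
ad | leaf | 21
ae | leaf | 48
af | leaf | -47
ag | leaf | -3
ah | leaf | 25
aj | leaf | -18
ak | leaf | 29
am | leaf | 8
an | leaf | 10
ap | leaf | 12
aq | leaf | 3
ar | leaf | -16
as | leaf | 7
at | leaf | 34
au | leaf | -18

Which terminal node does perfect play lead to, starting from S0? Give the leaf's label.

a (Blue): min(-10, 33, -9, 45) = -10
b (Blue): min(-26, 5, -19) = -26
c (Blue): min(41, -23, -8) = -23
d (Blue): min(-42, -33) = -42
P (Red): max(-10, -26, -23, -42) = -10
e (Blue): min(-28, 14, 24) = -28
f (Blue): min(-17, 21, 48) = -17
g (Blue): min(-47, -3, 25) = -47
h (Blue): min(-18, 29, 8) = -18
Q (Red): max(-28, -17, -47, -18) = -17
j (Blue): min(10, 12, 3, -16) = -16
k (Blue): min(7, 34, -18) = -18
R (Red): max(-16, -18) = -16
S0 (Blue): min(-10, -17, -16) = -17
At S0, Blue picks Q (lowest: -17).
At Q, Red picks f (highest: -17).
At f, Blue picks ac (lowest: -17).
Terminal value -17.

ac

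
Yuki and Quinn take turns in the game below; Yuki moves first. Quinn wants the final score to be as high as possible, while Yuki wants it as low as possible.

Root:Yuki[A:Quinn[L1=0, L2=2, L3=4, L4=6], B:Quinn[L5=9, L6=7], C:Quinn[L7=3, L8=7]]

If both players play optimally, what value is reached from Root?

A (Quinn): max(0, 2, 4, 6) = 6
B (Quinn): max(9, 7) = 9
C (Quinn): max(3, 7) = 7
Root (Yuki): min(6, 9, 7) = 6

6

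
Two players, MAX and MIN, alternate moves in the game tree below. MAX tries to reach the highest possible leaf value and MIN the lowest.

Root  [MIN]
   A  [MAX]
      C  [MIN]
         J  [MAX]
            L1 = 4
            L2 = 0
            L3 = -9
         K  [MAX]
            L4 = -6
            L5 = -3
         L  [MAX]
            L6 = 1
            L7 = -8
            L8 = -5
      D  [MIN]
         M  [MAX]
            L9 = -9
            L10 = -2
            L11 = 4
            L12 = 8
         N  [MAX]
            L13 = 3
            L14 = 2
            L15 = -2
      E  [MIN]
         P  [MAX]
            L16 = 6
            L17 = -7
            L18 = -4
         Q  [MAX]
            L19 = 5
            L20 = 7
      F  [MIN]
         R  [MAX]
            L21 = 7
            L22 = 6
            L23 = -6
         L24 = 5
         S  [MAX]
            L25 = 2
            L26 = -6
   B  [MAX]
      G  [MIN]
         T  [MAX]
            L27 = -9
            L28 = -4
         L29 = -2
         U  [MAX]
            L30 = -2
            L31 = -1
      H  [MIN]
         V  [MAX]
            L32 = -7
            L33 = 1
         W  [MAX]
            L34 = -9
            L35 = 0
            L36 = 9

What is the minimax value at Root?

1

J (MAX): max(4, 0, -9) = 4
K (MAX): max(-6, -3) = -3
L (MAX): max(1, -8, -5) = 1
C (MIN): min(4, -3, 1) = -3
M (MAX): max(-9, -2, 4, 8) = 8
N (MAX): max(3, 2, -2) = 3
D (MIN): min(8, 3) = 3
P (MAX): max(6, -7, -4) = 6
Q (MAX): max(5, 7) = 7
E (MIN): min(6, 7) = 6
R (MAX): max(7, 6, -6) = 7
S (MAX): max(2, -6) = 2
F (MIN): min(7, 5, 2) = 2
A (MAX): max(-3, 3, 6, 2) = 6
T (MAX): max(-9, -4) = -4
U (MAX): max(-2, -1) = -1
G (MIN): min(-4, -2, -1) = -4
V (MAX): max(-7, 1) = 1
W (MAX): max(-9, 0, 9) = 9
H (MIN): min(1, 9) = 1
B (MAX): max(-4, 1) = 1
Root (MIN): min(6, 1) = 1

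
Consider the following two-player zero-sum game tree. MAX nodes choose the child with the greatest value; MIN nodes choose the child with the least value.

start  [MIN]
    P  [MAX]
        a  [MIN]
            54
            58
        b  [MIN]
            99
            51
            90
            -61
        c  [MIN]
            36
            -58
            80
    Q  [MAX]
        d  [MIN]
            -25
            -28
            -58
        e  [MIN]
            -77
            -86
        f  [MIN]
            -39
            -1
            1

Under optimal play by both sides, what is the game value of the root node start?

-39

a (MIN): min(54, 58) = 54
b (MIN): min(99, 51, 90, -61) = -61
c (MIN): min(36, -58, 80) = -58
P (MAX): max(54, -61, -58) = 54
d (MIN): min(-25, -28, -58) = -58
e (MIN): min(-77, -86) = -86
f (MIN): min(-39, -1, 1) = -39
Q (MAX): max(-58, -86, -39) = -39
start (MIN): min(54, -39) = -39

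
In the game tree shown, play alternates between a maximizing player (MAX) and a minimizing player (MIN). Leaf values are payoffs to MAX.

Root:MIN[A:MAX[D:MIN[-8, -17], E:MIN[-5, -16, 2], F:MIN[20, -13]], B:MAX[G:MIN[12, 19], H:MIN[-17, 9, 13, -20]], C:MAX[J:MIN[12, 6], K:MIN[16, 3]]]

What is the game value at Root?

-13

D (MIN): min(-8, -17) = -17
E (MIN): min(-5, -16, 2) = -16
F (MIN): min(20, -13) = -13
A (MAX): max(-17, -16, -13) = -13
G (MIN): min(12, 19) = 12
H (MIN): min(-17, 9, 13, -20) = -20
B (MAX): max(12, -20) = 12
J (MIN): min(12, 6) = 6
K (MIN): min(16, 3) = 3
C (MAX): max(6, 3) = 6
Root (MIN): min(-13, 12, 6) = -13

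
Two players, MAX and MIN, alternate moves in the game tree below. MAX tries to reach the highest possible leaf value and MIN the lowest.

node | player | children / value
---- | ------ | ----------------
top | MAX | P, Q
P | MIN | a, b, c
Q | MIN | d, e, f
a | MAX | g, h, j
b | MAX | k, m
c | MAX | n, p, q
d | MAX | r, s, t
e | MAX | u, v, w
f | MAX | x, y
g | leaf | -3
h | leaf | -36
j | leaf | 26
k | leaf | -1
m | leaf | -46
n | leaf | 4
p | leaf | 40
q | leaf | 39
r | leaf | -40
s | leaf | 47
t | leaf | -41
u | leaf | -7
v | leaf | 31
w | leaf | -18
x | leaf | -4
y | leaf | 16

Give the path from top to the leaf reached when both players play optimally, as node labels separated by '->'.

top -> Q -> f -> y

a (MAX): max(-3, -36, 26) = 26
b (MAX): max(-1, -46) = -1
c (MAX): max(4, 40, 39) = 40
P (MIN): min(26, -1, 40) = -1
d (MAX): max(-40, 47, -41) = 47
e (MAX): max(-7, 31, -18) = 31
f (MAX): max(-4, 16) = 16
Q (MIN): min(47, 31, 16) = 16
top (MAX): max(-1, 16) = 16
At top, MAX picks Q (highest: 16).
At Q, MIN picks f (lowest: 16).
At f, MAX picks y (highest: 16).
Terminal value 16.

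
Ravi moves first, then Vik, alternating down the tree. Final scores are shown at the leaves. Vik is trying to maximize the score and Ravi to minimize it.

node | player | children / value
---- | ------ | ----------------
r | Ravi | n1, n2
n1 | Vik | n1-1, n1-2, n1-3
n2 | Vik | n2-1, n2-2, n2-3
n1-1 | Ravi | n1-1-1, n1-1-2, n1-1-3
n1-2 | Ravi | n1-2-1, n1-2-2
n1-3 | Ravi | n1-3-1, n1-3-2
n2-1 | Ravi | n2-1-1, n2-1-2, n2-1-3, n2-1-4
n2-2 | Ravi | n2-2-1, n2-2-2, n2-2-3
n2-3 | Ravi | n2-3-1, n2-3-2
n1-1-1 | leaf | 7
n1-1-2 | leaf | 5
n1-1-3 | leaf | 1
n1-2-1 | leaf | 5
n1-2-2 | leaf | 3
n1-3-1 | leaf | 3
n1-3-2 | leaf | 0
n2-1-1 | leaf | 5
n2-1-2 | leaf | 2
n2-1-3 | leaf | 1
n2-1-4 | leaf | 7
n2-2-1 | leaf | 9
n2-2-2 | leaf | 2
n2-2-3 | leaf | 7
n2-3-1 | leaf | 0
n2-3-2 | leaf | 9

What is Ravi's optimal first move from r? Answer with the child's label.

n2

n1-1 (Ravi): min(7, 5, 1) = 1
n1-2 (Ravi): min(5, 3) = 3
n1-3 (Ravi): min(3, 0) = 0
n1 (Vik): max(1, 3, 0) = 3
n2-1 (Ravi): min(5, 2, 1, 7) = 1
n2-2 (Ravi): min(9, 2, 7) = 2
n2-3 (Ravi): min(0, 9) = 0
n2 (Vik): max(1, 2, 0) = 2
r (Ravi): min(3, 2) = 2
Ravi at r wants the lowest of {n1=3, n2=2}, so chooses n2.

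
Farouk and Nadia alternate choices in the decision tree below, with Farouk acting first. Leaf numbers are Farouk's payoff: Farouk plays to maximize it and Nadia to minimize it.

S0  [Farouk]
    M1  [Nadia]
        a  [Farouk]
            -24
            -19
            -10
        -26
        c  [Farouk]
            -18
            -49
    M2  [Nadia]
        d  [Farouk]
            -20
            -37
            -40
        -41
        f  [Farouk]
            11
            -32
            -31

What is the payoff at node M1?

a (Farouk): max(-24, -19, -10) = -10
c (Farouk): max(-18, -49) = -18
M1 (Nadia): min(-10, -26, -18) = -26

-26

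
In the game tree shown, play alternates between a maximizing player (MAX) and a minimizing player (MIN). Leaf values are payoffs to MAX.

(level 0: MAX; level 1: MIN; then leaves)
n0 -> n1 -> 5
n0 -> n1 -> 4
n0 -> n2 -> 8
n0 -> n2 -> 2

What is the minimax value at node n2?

n2 (MIN): min(8, 2) = 2

2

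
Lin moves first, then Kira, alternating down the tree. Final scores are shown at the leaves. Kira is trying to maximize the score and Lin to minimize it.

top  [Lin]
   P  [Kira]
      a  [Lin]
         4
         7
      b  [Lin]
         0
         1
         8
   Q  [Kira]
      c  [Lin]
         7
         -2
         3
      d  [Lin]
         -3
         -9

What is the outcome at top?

a (Lin): min(4, 7) = 4
b (Lin): min(0, 1, 8) = 0
P (Kira): max(4, 0) = 4
c (Lin): min(7, -2, 3) = -2
d (Lin): min(-3, -9) = -9
Q (Kira): max(-2, -9) = -2
top (Lin): min(4, -2) = -2

-2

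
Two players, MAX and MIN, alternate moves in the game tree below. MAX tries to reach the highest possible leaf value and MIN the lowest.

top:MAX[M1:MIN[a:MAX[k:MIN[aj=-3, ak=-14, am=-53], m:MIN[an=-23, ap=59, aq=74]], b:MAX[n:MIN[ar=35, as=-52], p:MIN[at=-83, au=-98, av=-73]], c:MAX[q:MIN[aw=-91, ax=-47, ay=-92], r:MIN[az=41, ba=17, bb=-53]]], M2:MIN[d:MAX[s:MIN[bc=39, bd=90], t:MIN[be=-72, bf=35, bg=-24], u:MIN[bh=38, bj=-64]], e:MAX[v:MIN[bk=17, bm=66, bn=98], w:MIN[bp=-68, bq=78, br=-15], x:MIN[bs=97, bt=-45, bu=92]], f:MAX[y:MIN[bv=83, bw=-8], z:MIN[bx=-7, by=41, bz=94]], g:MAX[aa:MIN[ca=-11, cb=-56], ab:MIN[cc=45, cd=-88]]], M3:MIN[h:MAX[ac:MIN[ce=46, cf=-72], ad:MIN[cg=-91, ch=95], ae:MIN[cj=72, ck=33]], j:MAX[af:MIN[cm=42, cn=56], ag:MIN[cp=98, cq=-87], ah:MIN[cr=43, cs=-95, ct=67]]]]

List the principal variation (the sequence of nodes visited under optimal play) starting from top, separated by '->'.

k (MIN): min(-3, -14, -53) = -53
m (MIN): min(-23, 59, 74) = -23
a (MAX): max(-53, -23) = -23
n (MIN): min(35, -52) = -52
p (MIN): min(-83, -98, -73) = -98
b (MAX): max(-52, -98) = -52
q (MIN): min(-91, -47, -92) = -92
r (MIN): min(41, 17, -53) = -53
c (MAX): max(-92, -53) = -53
M1 (MIN): min(-23, -52, -53) = -53
s (MIN): min(39, 90) = 39
t (MIN): min(-72, 35, -24) = -72
u (MIN): min(38, -64) = -64
d (MAX): max(39, -72, -64) = 39
v (MIN): min(17, 66, 98) = 17
w (MIN): min(-68, 78, -15) = -68
x (MIN): min(97, -45, 92) = -45
e (MAX): max(17, -68, -45) = 17
y (MIN): min(83, -8) = -8
z (MIN): min(-7, 41, 94) = -7
f (MAX): max(-8, -7) = -7
aa (MIN): min(-11, -56) = -56
ab (MIN): min(45, -88) = -88
g (MAX): max(-56, -88) = -56
M2 (MIN): min(39, 17, -7, -56) = -56
ac (MIN): min(46, -72) = -72
ad (MIN): min(-91, 95) = -91
ae (MIN): min(72, 33) = 33
h (MAX): max(-72, -91, 33) = 33
af (MIN): min(42, 56) = 42
ag (MIN): min(98, -87) = -87
ah (MIN): min(43, -95, 67) = -95
j (MAX): max(42, -87, -95) = 42
M3 (MIN): min(33, 42) = 33
top (MAX): max(-53, -56, 33) = 33
At top, MAX picks M3 (highest: 33).
At M3, MIN picks h (lowest: 33).
At h, MAX picks ae (highest: 33).
At ae, MIN picks ck (lowest: 33).
Terminal value 33.

top -> M3 -> h -> ae -> ck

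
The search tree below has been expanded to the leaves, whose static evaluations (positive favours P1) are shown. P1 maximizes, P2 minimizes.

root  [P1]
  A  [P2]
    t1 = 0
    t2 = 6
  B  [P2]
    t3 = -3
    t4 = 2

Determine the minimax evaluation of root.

A (P2): min(0, 6) = 0
B (P2): min(-3, 2) = -3
root (P1): max(0, -3) = 0

0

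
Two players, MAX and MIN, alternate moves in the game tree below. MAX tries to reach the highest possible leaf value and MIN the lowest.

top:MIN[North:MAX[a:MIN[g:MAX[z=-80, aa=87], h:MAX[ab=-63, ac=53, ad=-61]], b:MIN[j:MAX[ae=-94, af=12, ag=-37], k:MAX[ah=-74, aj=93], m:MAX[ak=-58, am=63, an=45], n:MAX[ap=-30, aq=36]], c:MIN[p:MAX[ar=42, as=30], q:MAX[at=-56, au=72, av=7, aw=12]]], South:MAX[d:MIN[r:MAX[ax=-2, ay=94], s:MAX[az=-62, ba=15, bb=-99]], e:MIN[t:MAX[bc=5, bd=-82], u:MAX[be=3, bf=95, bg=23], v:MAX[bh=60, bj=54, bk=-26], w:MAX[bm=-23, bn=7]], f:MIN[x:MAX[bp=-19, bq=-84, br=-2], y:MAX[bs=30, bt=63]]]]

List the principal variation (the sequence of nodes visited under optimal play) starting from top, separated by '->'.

g (MAX): max(-80, 87) = 87
h (MAX): max(-63, 53, -61) = 53
a (MIN): min(87, 53) = 53
j (MAX): max(-94, 12, -37) = 12
k (MAX): max(-74, 93) = 93
m (MAX): max(-58, 63, 45) = 63
n (MAX): max(-30, 36) = 36
b (MIN): min(12, 93, 63, 36) = 12
p (MAX): max(42, 30) = 42
q (MAX): max(-56, 72, 7, 12) = 72
c (MIN): min(42, 72) = 42
North (MAX): max(53, 12, 42) = 53
r (MAX): max(-2, 94) = 94
s (MAX): max(-62, 15, -99) = 15
d (MIN): min(94, 15) = 15
t (MAX): max(5, -82) = 5
u (MAX): max(3, 95, 23) = 95
v (MAX): max(60, 54, -26) = 60
w (MAX): max(-23, 7) = 7
e (MIN): min(5, 95, 60, 7) = 5
x (MAX): max(-19, -84, -2) = -2
y (MAX): max(30, 63) = 63
f (MIN): min(-2, 63) = -2
South (MAX): max(15, 5, -2) = 15
top (MIN): min(53, 15) = 15
At top, MIN picks South (lowest: 15).
At South, MAX picks d (highest: 15).
At d, MIN picks s (lowest: 15).
At s, MAX picks ba (highest: 15).
Terminal value 15.

top -> South -> d -> s -> ba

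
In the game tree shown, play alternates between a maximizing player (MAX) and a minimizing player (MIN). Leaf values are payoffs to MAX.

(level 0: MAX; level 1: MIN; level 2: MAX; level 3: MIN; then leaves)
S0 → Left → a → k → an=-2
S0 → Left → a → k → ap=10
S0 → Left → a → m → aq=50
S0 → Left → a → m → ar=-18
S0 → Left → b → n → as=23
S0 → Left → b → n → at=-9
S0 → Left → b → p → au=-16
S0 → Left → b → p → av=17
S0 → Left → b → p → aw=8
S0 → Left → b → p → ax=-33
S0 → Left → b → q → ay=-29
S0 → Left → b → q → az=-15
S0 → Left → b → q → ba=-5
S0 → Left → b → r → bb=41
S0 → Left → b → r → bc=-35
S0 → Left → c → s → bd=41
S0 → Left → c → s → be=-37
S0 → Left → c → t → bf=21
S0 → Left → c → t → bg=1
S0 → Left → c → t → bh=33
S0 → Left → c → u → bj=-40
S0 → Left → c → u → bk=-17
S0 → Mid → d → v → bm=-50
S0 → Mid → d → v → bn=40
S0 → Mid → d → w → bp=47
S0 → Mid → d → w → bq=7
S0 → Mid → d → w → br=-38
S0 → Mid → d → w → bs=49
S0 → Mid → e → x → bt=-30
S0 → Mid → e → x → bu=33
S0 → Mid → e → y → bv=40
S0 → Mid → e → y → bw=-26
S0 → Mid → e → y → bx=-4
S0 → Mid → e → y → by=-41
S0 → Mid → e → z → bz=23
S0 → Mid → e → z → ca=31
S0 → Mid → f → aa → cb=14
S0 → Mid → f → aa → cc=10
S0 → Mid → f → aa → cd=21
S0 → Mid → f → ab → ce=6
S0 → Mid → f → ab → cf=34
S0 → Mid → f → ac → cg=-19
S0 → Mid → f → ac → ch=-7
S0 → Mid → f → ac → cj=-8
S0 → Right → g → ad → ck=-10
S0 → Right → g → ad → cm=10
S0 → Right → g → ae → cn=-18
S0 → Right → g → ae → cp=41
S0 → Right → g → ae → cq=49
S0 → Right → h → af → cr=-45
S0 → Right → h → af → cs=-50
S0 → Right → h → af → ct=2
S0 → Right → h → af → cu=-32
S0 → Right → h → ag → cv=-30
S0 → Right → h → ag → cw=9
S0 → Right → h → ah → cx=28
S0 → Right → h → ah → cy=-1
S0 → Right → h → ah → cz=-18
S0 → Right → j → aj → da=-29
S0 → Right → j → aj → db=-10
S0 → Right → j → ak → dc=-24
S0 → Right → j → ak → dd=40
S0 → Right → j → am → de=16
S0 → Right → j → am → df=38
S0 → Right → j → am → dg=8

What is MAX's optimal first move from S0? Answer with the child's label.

k (MIN): min(-2, 10) = -2
m (MIN): min(50, -18) = -18
a (MAX): max(-2, -18) = -2
n (MIN): min(23, -9) = -9
p (MIN): min(-16, 17, 8, -33) = -33
q (MIN): min(-29, -15, -5) = -29
r (MIN): min(41, -35) = -35
b (MAX): max(-9, -33, -29, -35) = -9
s (MIN): min(41, -37) = -37
t (MIN): min(21, 1, 33) = 1
u (MIN): min(-40, -17) = -40
c (MAX): max(-37, 1, -40) = 1
Left (MIN): min(-2, -9, 1) = -9
v (MIN): min(-50, 40) = -50
w (MIN): min(47, 7, -38, 49) = -38
d (MAX): max(-50, -38) = -38
x (MIN): min(-30, 33) = -30
y (MIN): min(40, -26, -4, -41) = -41
z (MIN): min(23, 31) = 23
e (MAX): max(-30, -41, 23) = 23
aa (MIN): min(14, 10, 21) = 10
ab (MIN): min(6, 34) = 6
ac (MIN): min(-19, -7, -8) = -19
f (MAX): max(10, 6, -19) = 10
Mid (MIN): min(-38, 23, 10) = -38
ad (MIN): min(-10, 10) = -10
ae (MIN): min(-18, 41, 49) = -18
g (MAX): max(-10, -18) = -10
af (MIN): min(-45, -50, 2, -32) = -50
ag (MIN): min(-30, 9) = -30
ah (MIN): min(28, -1, -18) = -18
h (MAX): max(-50, -30, -18) = -18
aj (MIN): min(-29, -10) = -29
ak (MIN): min(-24, 40) = -24
am (MIN): min(16, 38, 8) = 8
j (MAX): max(-29, -24, 8) = 8
Right (MIN): min(-10, -18, 8) = -18
S0 (MAX): max(-9, -38, -18) = -9
MAX at S0 wants the highest of {Left=-9, Mid=-38, Right=-18}, so chooses Left.

Left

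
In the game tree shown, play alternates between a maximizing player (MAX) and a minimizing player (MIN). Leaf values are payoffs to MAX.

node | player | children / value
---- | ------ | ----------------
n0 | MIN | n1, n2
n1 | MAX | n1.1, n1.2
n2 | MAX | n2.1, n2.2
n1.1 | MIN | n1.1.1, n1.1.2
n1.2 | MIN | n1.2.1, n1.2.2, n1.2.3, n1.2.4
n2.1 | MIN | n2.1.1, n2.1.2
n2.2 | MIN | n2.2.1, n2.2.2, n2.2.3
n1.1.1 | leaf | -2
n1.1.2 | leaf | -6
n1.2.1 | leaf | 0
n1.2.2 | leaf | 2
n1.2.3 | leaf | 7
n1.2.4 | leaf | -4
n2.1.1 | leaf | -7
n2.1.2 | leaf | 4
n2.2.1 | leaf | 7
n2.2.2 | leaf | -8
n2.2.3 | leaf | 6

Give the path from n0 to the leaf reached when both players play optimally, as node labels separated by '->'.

n1.1 (MIN): min(-2, -6) = -6
n1.2 (MIN): min(0, 2, 7, -4) = -4
n1 (MAX): max(-6, -4) = -4
n2.1 (MIN): min(-7, 4) = -7
n2.2 (MIN): min(7, -8, 6) = -8
n2 (MAX): max(-7, -8) = -7
n0 (MIN): min(-4, -7) = -7
At n0, MIN picks n2 (lowest: -7).
At n2, MAX picks n2.1 (highest: -7).
At n2.1, MIN picks n2.1.1 (lowest: -7).
Terminal value -7.

n0 -> n2 -> n2.1 -> n2.1.1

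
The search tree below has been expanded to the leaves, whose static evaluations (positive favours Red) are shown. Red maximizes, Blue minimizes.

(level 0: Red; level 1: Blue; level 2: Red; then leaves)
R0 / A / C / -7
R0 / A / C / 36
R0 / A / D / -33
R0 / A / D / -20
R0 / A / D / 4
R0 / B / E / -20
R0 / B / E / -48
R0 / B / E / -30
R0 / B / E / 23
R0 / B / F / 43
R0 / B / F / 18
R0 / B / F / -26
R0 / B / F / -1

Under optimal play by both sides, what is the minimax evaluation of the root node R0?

C (Red): max(-7, 36) = 36
D (Red): max(-33, -20, 4) = 4
A (Blue): min(36, 4) = 4
E (Red): max(-20, -48, -30, 23) = 23
F (Red): max(43, 18, -26, -1) = 43
B (Blue): min(23, 43) = 23
R0 (Red): max(4, 23) = 23

23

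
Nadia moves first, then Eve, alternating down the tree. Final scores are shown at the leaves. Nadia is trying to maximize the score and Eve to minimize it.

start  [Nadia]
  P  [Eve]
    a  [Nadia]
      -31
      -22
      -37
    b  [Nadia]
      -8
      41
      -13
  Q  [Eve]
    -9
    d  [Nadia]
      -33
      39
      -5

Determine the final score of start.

-9

a (Nadia): max(-31, -22, -37) = -22
b (Nadia): max(-8, 41, -13) = 41
P (Eve): min(-22, 41) = -22
d (Nadia): max(-33, 39, -5) = 39
Q (Eve): min(-9, 39) = -9
start (Nadia): max(-22, -9) = -9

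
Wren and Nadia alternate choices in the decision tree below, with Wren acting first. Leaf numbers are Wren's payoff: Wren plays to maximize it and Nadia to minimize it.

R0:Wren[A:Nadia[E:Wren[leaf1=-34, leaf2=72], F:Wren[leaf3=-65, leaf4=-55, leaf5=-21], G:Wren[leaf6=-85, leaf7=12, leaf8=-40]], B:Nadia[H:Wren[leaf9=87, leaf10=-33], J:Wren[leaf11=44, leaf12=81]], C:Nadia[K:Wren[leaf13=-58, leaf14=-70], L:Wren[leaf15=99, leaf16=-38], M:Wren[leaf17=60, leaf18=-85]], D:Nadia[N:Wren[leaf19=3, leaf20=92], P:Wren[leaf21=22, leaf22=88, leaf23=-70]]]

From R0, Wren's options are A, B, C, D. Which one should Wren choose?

D

E (Wren): max(-34, 72) = 72
F (Wren): max(-65, -55, -21) = -21
G (Wren): max(-85, 12, -40) = 12
A (Nadia): min(72, -21, 12) = -21
H (Wren): max(87, -33) = 87
J (Wren): max(44, 81) = 81
B (Nadia): min(87, 81) = 81
K (Wren): max(-58, -70) = -58
L (Wren): max(99, -38) = 99
M (Wren): max(60, -85) = 60
C (Nadia): min(-58, 99, 60) = -58
N (Wren): max(3, 92) = 92
P (Wren): max(22, 88, -70) = 88
D (Nadia): min(92, 88) = 88
R0 (Wren): max(-21, 81, -58, 88) = 88
Wren at R0 wants the highest of {A=-21, B=81, C=-58, D=88}, so chooses D.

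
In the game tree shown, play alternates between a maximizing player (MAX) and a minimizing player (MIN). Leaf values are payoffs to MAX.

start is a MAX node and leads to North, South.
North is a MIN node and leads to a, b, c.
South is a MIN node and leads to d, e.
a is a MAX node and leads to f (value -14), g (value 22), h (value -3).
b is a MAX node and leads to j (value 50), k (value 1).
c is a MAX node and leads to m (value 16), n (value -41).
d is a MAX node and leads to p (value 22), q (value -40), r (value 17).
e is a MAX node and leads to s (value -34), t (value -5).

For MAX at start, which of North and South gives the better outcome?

North

a (MAX): max(-14, 22, -3) = 22
b (MAX): max(50, 1) = 50
c (MAX): max(16, -41) = 16
North (MIN): min(22, 50, 16) = 16
d (MAX): max(22, -40, 17) = 22
e (MAX): max(-34, -5) = -5
South (MIN): min(22, -5) = -5
MAX prefers the higher value; North=16, South=-5. North is better since 16 > -5.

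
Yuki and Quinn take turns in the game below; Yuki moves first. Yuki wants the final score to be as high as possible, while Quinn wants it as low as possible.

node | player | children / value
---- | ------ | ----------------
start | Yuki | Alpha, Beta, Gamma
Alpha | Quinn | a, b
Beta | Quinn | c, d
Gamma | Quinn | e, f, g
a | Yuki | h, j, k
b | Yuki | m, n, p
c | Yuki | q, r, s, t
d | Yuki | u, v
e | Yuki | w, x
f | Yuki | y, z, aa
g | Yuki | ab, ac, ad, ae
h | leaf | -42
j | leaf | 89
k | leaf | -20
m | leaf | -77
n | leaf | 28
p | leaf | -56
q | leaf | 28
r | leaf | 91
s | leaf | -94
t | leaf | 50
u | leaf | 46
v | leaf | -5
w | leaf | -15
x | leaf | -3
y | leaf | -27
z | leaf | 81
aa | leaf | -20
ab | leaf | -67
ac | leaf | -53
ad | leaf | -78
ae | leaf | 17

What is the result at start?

46

a (Yuki): max(-42, 89, -20) = 89
b (Yuki): max(-77, 28, -56) = 28
Alpha (Quinn): min(89, 28) = 28
c (Yuki): max(28, 91, -94, 50) = 91
d (Yuki): max(46, -5) = 46
Beta (Quinn): min(91, 46) = 46
e (Yuki): max(-15, -3) = -3
f (Yuki): max(-27, 81, -20) = 81
g (Yuki): max(-67, -53, -78, 17) = 17
Gamma (Quinn): min(-3, 81, 17) = -3
start (Yuki): max(28, 46, -3) = 46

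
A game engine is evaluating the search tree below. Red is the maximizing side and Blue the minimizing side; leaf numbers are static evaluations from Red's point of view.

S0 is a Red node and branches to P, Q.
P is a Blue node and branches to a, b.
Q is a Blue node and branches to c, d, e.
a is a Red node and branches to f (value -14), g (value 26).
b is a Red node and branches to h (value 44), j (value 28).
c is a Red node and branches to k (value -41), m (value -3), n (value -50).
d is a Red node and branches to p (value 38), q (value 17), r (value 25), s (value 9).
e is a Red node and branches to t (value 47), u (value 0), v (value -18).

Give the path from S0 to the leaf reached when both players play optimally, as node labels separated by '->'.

a (Red): max(-14, 26) = 26
b (Red): max(44, 28) = 44
P (Blue): min(26, 44) = 26
c (Red): max(-41, -3, -50) = -3
d (Red): max(38, 17, 25, 9) = 38
e (Red): max(47, 0, -18) = 47
Q (Blue): min(-3, 38, 47) = -3
S0 (Red): max(26, -3) = 26
At S0, Red picks P (highest: 26).
At P, Blue picks a (lowest: 26).
At a, Red picks g (highest: 26).
Terminal value 26.

S0 -> P -> a -> g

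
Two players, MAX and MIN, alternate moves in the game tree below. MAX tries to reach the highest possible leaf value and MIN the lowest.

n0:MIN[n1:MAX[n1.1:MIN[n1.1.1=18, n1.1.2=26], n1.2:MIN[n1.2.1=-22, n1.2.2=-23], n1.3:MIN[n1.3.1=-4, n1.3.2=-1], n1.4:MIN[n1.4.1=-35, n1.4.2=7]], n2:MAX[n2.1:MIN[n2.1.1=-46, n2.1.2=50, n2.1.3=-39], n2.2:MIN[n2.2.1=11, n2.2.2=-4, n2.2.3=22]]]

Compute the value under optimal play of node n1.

18

n1.1 (MIN): min(18, 26) = 18
n1.2 (MIN): min(-22, -23) = -23
n1.3 (MIN): min(-4, -1) = -4
n1.4 (MIN): min(-35, 7) = -35
n1 (MAX): max(18, -23, -4, -35) = 18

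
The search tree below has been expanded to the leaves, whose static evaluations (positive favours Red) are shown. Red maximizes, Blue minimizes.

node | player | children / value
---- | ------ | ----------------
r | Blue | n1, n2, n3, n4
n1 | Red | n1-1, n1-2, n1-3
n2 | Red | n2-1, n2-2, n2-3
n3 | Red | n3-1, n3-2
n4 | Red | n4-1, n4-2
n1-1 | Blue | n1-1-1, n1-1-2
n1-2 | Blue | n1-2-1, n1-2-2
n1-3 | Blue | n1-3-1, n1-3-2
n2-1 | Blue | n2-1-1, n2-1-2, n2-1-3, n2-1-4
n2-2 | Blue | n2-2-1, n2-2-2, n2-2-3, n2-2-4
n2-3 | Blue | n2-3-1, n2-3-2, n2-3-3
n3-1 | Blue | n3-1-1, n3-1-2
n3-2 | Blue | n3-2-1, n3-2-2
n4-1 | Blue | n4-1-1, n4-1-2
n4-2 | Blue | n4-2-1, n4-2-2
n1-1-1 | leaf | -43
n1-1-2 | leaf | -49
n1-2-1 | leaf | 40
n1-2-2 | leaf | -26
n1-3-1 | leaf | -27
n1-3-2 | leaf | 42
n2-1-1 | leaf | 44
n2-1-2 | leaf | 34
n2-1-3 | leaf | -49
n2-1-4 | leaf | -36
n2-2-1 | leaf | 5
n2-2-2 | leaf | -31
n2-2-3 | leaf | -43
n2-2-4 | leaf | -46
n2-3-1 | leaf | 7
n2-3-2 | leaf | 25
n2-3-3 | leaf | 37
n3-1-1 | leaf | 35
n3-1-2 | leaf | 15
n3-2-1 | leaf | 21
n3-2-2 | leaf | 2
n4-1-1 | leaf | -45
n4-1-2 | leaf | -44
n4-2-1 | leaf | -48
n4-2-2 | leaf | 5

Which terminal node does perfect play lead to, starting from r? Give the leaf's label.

n1-1 (Blue): min(-43, -49) = -49
n1-2 (Blue): min(40, -26) = -26
n1-3 (Blue): min(-27, 42) = -27
n1 (Red): max(-49, -26, -27) = -26
n2-1 (Blue): min(44, 34, -49, -36) = -49
n2-2 (Blue): min(5, -31, -43, -46) = -46
n2-3 (Blue): min(7, 25, 37) = 7
n2 (Red): max(-49, -46, 7) = 7
n3-1 (Blue): min(35, 15) = 15
n3-2 (Blue): min(21, 2) = 2
n3 (Red): max(15, 2) = 15
n4-1 (Blue): min(-45, -44) = -45
n4-2 (Blue): min(-48, 5) = -48
n4 (Red): max(-45, -48) = -45
r (Blue): min(-26, 7, 15, -45) = -45
At r, Blue picks n4 (lowest: -45).
At n4, Red picks n4-1 (highest: -45).
At n4-1, Blue picks n4-1-1 (lowest: -45).
Terminal value -45.

n4-1-1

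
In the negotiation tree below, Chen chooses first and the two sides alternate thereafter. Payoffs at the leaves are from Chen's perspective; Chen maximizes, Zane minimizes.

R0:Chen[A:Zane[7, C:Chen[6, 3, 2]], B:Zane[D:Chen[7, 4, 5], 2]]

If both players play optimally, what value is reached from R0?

6

C (Chen): max(6, 3, 2) = 6
A (Zane): min(7, 6) = 6
D (Chen): max(7, 4, 5) = 7
B (Zane): min(7, 2) = 2
R0 (Chen): max(6, 2) = 6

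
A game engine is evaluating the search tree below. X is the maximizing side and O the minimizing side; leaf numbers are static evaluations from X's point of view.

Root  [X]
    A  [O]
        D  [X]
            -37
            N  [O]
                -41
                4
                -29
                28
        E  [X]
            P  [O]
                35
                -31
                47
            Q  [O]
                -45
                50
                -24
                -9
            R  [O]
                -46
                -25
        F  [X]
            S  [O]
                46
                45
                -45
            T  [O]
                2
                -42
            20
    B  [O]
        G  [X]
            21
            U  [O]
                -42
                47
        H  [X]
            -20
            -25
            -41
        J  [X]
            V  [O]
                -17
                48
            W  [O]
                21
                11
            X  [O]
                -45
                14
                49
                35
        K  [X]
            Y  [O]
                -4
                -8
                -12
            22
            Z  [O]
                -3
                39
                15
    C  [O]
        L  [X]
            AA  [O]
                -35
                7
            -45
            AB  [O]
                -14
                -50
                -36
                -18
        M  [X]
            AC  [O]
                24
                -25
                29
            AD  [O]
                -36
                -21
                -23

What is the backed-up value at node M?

AC (O): min(24, -25, 29) = -25
AD (O): min(-36, -21, -23) = -36
M (X): max(-25, -36) = -25

-25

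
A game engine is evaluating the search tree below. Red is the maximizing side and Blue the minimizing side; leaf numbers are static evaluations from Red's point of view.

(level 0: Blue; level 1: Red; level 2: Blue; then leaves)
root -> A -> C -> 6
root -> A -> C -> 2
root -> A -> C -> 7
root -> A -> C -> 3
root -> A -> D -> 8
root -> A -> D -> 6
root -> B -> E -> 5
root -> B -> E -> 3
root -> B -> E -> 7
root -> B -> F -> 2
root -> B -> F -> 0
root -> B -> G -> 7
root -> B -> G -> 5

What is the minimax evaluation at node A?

C (Blue): min(6, 2, 7, 3) = 2
D (Blue): min(8, 6) = 6
A (Red): max(2, 6) = 6

6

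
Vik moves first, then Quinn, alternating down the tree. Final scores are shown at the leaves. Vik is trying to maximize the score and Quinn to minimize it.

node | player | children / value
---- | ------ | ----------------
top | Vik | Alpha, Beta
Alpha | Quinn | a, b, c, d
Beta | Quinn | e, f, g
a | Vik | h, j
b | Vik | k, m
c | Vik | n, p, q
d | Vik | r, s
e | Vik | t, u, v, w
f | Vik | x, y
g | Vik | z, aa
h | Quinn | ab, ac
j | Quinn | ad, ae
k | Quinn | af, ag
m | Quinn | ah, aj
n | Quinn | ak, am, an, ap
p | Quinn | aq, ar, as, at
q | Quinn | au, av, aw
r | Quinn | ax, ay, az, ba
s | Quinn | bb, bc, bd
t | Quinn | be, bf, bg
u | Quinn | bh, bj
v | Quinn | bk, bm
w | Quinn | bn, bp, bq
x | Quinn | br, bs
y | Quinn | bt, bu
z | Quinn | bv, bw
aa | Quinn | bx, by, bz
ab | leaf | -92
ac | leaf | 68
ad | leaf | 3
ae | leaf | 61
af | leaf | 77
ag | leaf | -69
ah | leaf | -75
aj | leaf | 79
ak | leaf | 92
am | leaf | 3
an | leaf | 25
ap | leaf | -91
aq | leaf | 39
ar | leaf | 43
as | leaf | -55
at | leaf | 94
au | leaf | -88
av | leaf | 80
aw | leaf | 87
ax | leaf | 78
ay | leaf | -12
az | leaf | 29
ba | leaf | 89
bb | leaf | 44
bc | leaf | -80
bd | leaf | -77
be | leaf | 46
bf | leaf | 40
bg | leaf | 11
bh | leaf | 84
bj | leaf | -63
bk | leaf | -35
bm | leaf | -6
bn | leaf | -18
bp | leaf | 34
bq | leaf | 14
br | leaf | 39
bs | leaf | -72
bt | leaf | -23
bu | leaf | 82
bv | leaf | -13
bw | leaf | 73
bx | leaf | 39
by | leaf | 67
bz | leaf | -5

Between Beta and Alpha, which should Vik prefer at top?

Beta

t (Quinn): min(46, 40, 11) = 11
u (Quinn): min(84, -63) = -63
v (Quinn): min(-35, -6) = -35
w (Quinn): min(-18, 34, 14) = -18
e (Vik): max(11, -63, -35, -18) = 11
x (Quinn): min(39, -72) = -72
y (Quinn): min(-23, 82) = -23
f (Vik): max(-72, -23) = -23
z (Quinn): min(-13, 73) = -13
aa (Quinn): min(39, 67, -5) = -5
g (Vik): max(-13, -5) = -5
Beta (Quinn): min(11, -23, -5) = -23
h (Quinn): min(-92, 68) = -92
j (Quinn): min(3, 61) = 3
a (Vik): max(-92, 3) = 3
k (Quinn): min(77, -69) = -69
m (Quinn): min(-75, 79) = -75
b (Vik): max(-69, -75) = -69
n (Quinn): min(92, 3, 25, -91) = -91
p (Quinn): min(39, 43, -55, 94) = -55
q (Quinn): min(-88, 80, 87) = -88
c (Vik): max(-91, -55, -88) = -55
r (Quinn): min(78, -12, 29, 89) = -12
s (Quinn): min(44, -80, -77) = -80
d (Vik): max(-12, -80) = -12
Alpha (Quinn): min(3, -69, -55, -12) = -69
Vik prefers the higher value; Beta=-23, Alpha=-69. Beta is better since -23 > -69.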